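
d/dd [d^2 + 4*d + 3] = 2*d + 4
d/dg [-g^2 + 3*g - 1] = 3 - 2*g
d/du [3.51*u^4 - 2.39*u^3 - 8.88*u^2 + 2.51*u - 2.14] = 14.04*u^3 - 7.17*u^2 - 17.76*u + 2.51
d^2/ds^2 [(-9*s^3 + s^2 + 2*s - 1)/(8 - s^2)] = 14*(10*s^3 - 3*s^2 + 240*s - 8)/(s^6 - 24*s^4 + 192*s^2 - 512)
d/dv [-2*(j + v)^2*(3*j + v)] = 2*(-7*j - 3*v)*(j + v)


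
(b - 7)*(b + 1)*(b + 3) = b^3 - 3*b^2 - 25*b - 21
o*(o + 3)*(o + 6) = o^3 + 9*o^2 + 18*o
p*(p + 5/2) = p^2 + 5*p/2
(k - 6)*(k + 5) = k^2 - k - 30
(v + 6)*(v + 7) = v^2 + 13*v + 42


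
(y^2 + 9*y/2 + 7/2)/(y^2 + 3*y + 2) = (y + 7/2)/(y + 2)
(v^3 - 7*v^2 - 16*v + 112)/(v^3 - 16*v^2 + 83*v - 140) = (v + 4)/(v - 5)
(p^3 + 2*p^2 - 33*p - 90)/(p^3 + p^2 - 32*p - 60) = (p + 3)/(p + 2)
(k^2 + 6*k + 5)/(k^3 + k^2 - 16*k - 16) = (k + 5)/(k^2 - 16)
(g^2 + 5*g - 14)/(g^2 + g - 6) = (g + 7)/(g + 3)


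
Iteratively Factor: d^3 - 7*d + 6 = (d + 3)*(d^2 - 3*d + 2) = (d - 1)*(d + 3)*(d - 2)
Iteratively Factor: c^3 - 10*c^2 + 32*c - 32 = (c - 4)*(c^2 - 6*c + 8) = (c - 4)^2*(c - 2)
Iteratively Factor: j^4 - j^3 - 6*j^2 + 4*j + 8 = (j - 2)*(j^3 + j^2 - 4*j - 4) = (j - 2)*(j + 2)*(j^2 - j - 2) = (j - 2)^2*(j + 2)*(j + 1)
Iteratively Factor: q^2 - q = (q)*(q - 1)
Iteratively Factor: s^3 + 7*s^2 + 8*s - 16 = (s + 4)*(s^2 + 3*s - 4) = (s + 4)^2*(s - 1)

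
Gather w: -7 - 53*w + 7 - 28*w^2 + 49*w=-28*w^2 - 4*w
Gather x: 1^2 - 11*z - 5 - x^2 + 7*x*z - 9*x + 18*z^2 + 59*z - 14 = -x^2 + x*(7*z - 9) + 18*z^2 + 48*z - 18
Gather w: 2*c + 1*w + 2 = 2*c + w + 2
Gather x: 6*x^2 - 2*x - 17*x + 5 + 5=6*x^2 - 19*x + 10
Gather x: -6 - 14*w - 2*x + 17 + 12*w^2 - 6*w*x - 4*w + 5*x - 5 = 12*w^2 - 18*w + x*(3 - 6*w) + 6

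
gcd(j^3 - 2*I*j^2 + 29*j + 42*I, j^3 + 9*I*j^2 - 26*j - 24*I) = j^2 + 5*I*j - 6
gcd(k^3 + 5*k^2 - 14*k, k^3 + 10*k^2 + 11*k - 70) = k^2 + 5*k - 14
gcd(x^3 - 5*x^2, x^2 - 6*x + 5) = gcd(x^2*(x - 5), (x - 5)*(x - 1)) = x - 5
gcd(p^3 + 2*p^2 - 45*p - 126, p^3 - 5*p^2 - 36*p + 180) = p + 6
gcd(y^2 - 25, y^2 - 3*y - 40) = y + 5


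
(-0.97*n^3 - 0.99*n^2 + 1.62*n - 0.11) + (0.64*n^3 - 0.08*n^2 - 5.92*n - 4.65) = -0.33*n^3 - 1.07*n^2 - 4.3*n - 4.76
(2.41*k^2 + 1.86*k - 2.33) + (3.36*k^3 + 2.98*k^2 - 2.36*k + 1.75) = 3.36*k^3 + 5.39*k^2 - 0.5*k - 0.58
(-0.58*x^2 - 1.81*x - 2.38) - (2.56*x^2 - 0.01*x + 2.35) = -3.14*x^2 - 1.8*x - 4.73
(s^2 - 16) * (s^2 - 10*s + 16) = s^4 - 10*s^3 + 160*s - 256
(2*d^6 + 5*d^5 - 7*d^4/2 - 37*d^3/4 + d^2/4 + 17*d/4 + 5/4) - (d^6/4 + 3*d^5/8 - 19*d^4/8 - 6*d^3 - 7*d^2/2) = 7*d^6/4 + 37*d^5/8 - 9*d^4/8 - 13*d^3/4 + 15*d^2/4 + 17*d/4 + 5/4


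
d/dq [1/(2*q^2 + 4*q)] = (-q - 1)/(q^2*(q + 2)^2)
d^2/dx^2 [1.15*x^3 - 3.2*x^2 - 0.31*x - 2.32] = 6.9*x - 6.4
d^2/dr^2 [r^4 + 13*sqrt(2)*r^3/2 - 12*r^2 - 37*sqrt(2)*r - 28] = 12*r^2 + 39*sqrt(2)*r - 24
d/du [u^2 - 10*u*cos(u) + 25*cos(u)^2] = 10*u*sin(u) + 2*u - 25*sin(2*u) - 10*cos(u)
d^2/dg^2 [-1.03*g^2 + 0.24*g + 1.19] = -2.06000000000000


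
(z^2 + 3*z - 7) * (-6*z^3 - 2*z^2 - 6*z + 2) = -6*z^5 - 20*z^4 + 30*z^3 - 2*z^2 + 48*z - 14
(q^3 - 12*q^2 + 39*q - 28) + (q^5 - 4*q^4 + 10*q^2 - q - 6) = q^5 - 4*q^4 + q^3 - 2*q^2 + 38*q - 34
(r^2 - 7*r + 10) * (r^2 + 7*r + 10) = r^4 - 29*r^2 + 100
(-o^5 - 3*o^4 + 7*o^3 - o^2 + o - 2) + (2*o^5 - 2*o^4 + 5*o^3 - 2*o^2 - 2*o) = o^5 - 5*o^4 + 12*o^3 - 3*o^2 - o - 2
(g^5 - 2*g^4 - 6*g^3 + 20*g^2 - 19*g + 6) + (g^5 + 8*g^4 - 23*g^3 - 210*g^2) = 2*g^5 + 6*g^4 - 29*g^3 - 190*g^2 - 19*g + 6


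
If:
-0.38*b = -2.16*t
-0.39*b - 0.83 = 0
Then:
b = -2.13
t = -0.37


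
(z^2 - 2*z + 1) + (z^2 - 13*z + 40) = 2*z^2 - 15*z + 41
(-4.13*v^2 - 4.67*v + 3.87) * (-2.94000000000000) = 12.1422*v^2 + 13.7298*v - 11.3778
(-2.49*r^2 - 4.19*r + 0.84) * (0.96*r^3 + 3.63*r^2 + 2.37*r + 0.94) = -2.3904*r^5 - 13.0611*r^4 - 20.3046*r^3 - 9.2217*r^2 - 1.9478*r + 0.7896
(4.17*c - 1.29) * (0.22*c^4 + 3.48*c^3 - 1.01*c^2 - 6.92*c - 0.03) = 0.9174*c^5 + 14.2278*c^4 - 8.7009*c^3 - 27.5535*c^2 + 8.8017*c + 0.0387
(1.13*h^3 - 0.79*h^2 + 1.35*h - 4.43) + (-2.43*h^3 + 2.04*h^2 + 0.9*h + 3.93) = -1.3*h^3 + 1.25*h^2 + 2.25*h - 0.5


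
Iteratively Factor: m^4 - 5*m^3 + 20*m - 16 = (m + 2)*(m^3 - 7*m^2 + 14*m - 8) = (m - 4)*(m + 2)*(m^2 - 3*m + 2) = (m - 4)*(m - 1)*(m + 2)*(m - 2)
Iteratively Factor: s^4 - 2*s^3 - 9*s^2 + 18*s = (s - 2)*(s^3 - 9*s) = (s - 2)*(s + 3)*(s^2 - 3*s) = s*(s - 2)*(s + 3)*(s - 3)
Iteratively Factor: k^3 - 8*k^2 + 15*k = (k)*(k^2 - 8*k + 15) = k*(k - 3)*(k - 5)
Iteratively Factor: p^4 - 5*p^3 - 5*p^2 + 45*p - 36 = (p - 3)*(p^3 - 2*p^2 - 11*p + 12) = (p - 3)*(p - 1)*(p^2 - p - 12) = (p - 4)*(p - 3)*(p - 1)*(p + 3)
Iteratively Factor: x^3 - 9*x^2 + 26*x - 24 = (x - 2)*(x^2 - 7*x + 12) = (x - 3)*(x - 2)*(x - 4)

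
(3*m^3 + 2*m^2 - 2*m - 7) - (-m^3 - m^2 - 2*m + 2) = 4*m^3 + 3*m^2 - 9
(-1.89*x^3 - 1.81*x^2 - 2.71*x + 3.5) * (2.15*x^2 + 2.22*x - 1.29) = -4.0635*x^5 - 8.0873*x^4 - 7.4066*x^3 + 3.8437*x^2 + 11.2659*x - 4.515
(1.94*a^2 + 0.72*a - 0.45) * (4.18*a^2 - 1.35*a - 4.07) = 8.1092*a^4 + 0.3906*a^3 - 10.7488*a^2 - 2.3229*a + 1.8315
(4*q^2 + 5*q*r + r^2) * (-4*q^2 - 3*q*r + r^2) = -16*q^4 - 32*q^3*r - 15*q^2*r^2 + 2*q*r^3 + r^4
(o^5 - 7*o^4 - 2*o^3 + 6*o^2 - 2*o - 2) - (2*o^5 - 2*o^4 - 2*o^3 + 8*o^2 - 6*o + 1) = -o^5 - 5*o^4 - 2*o^2 + 4*o - 3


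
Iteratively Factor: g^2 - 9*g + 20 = (g - 5)*(g - 4)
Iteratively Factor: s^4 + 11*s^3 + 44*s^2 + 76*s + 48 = (s + 3)*(s^3 + 8*s^2 + 20*s + 16) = (s + 2)*(s + 3)*(s^2 + 6*s + 8) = (s + 2)*(s + 3)*(s + 4)*(s + 2)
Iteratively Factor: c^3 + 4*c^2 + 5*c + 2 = (c + 1)*(c^2 + 3*c + 2) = (c + 1)*(c + 2)*(c + 1)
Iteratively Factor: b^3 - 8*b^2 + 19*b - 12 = (b - 4)*(b^2 - 4*b + 3) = (b - 4)*(b - 3)*(b - 1)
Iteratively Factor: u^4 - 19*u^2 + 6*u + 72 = (u + 2)*(u^3 - 2*u^2 - 15*u + 36) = (u + 2)*(u + 4)*(u^2 - 6*u + 9) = (u - 3)*(u + 2)*(u + 4)*(u - 3)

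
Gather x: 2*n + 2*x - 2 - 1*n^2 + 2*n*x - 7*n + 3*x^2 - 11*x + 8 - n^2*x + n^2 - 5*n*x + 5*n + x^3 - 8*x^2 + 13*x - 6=x^3 - 5*x^2 + x*(-n^2 - 3*n + 4)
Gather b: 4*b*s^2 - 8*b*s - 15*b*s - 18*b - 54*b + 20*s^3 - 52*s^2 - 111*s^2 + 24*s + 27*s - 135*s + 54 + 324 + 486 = b*(4*s^2 - 23*s - 72) + 20*s^3 - 163*s^2 - 84*s + 864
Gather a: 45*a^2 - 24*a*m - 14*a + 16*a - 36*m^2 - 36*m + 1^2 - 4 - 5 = 45*a^2 + a*(2 - 24*m) - 36*m^2 - 36*m - 8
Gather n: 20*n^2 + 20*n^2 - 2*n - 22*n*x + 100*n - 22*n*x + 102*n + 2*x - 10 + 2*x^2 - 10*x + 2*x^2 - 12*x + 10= 40*n^2 + n*(200 - 44*x) + 4*x^2 - 20*x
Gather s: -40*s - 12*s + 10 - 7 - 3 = -52*s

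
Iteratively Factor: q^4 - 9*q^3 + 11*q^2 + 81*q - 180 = (q - 4)*(q^3 - 5*q^2 - 9*q + 45) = (q - 4)*(q - 3)*(q^2 - 2*q - 15) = (q - 5)*(q - 4)*(q - 3)*(q + 3)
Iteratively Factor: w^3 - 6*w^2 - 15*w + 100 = (w + 4)*(w^2 - 10*w + 25) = (w - 5)*(w + 4)*(w - 5)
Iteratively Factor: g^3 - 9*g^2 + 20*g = (g)*(g^2 - 9*g + 20) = g*(g - 4)*(g - 5)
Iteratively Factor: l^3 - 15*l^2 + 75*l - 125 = (l - 5)*(l^2 - 10*l + 25) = (l - 5)^2*(l - 5)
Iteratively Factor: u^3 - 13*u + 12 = (u - 3)*(u^2 + 3*u - 4) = (u - 3)*(u + 4)*(u - 1)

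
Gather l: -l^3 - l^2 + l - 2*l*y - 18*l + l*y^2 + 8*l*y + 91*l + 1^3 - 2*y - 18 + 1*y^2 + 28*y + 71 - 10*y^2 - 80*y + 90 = -l^3 - l^2 + l*(y^2 + 6*y + 74) - 9*y^2 - 54*y + 144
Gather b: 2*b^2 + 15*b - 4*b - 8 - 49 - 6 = 2*b^2 + 11*b - 63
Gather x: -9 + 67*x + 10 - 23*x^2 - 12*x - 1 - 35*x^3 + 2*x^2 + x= -35*x^3 - 21*x^2 + 56*x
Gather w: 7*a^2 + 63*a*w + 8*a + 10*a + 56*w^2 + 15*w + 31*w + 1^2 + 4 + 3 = 7*a^2 + 18*a + 56*w^2 + w*(63*a + 46) + 8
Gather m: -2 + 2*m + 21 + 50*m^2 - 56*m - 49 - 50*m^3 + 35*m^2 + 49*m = -50*m^3 + 85*m^2 - 5*m - 30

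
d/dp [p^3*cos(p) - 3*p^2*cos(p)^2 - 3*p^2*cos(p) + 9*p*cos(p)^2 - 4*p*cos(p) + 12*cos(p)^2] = -p^3*sin(p) + 3*p^2*sin(2*p) + 3*sqrt(2)*p^2*sin(p + pi/4) + 4*p*sin(p) - 9*p*sin(2*p) - 6*p*cos(p) - 3*p*cos(2*p) - 3*p - 12*sin(2*p) - 4*cos(p) + 9*cos(2*p)/2 + 9/2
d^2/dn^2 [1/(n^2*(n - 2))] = 2*(n^2 + 2*n*(n - 2) + 3*(n - 2)^2)/(n^4*(n - 2)^3)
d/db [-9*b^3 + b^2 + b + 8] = -27*b^2 + 2*b + 1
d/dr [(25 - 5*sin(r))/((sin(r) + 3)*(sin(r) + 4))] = 5*(sin(r)^2 - 10*sin(r) - 47)*cos(r)/((sin(r) + 3)^2*(sin(r) + 4)^2)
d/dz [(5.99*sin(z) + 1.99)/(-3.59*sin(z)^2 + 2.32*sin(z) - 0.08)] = (21.5041*sin(z)^2 + 14.2882*sin(z) - 5.096)*cos(z)/(12.8881*sin(z)^4 - 16.6576*sin(z)^3 + 5.9568*sin(z)^2 - 0.3712*sin(z) + 0.0064)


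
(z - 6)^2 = z^2 - 12*z + 36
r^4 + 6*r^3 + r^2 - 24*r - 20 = (r - 2)*(r + 1)*(r + 2)*(r + 5)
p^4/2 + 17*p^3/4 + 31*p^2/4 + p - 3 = (p/2 + 1)*(p - 1/2)*(p + 1)*(p + 6)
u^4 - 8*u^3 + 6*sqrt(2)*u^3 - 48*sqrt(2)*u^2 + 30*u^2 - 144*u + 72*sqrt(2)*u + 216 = (u - 6)*(u - 2)*(u + 3*sqrt(2))^2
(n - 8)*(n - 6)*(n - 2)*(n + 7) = n^4 - 9*n^3 - 36*n^2 + 436*n - 672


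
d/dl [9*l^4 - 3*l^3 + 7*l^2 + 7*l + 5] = 36*l^3 - 9*l^2 + 14*l + 7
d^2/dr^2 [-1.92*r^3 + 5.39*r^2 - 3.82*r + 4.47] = 10.78 - 11.52*r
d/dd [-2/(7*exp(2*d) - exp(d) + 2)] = (28*exp(d) - 2)*exp(d)/(7*exp(2*d) - exp(d) + 2)^2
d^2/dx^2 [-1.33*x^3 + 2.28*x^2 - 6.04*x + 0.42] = 4.56 - 7.98*x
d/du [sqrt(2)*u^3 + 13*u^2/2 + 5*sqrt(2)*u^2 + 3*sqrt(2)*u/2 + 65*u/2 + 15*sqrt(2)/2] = 3*sqrt(2)*u^2 + 13*u + 10*sqrt(2)*u + 3*sqrt(2)/2 + 65/2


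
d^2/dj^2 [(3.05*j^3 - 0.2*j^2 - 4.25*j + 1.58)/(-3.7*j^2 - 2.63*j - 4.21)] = (-5.6843418860808e-14*j^4 + 165.29921*j^3 - 351.09669*j^2 - 813.81441*j - 59.658994)/(50.653*j^6 + 108.0141*j^5 + 249.68229*j^4 + 263.996507*j^3 + 284.097957*j^2 + 139.843149*j + 74.618461)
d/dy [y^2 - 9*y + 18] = 2*y - 9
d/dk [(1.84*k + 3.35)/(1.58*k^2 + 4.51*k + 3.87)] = (2.9072*k^2 + 8.2984*k - (1.84*k + 3.35)*(3.16*k + 4.51) + 7.1208)/(1.58*k^2 + 4.51*k + 3.87)^2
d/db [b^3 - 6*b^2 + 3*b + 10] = 3*b^2 - 12*b + 3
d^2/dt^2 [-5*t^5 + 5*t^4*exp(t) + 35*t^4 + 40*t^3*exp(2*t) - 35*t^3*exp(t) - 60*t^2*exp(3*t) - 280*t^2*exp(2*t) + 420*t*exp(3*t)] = 5*t^4*exp(t) + 160*t^3*exp(2*t) + 5*t^3*exp(t) - 100*t^3 - 540*t^2*exp(3*t) - 640*t^2*exp(2*t) - 150*t^2*exp(t) + 420*t^2 + 3060*t*exp(3*t) - 2000*t*exp(2*t) - 210*t*exp(t) + 2400*exp(3*t) - 560*exp(2*t)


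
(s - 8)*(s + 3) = s^2 - 5*s - 24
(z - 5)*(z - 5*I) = z^2 - 5*z - 5*I*z + 25*I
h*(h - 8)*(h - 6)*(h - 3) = h^4 - 17*h^3 + 90*h^2 - 144*h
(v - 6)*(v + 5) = v^2 - v - 30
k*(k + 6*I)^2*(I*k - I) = I*k^4 - 12*k^3 - I*k^3 + 12*k^2 - 36*I*k^2 + 36*I*k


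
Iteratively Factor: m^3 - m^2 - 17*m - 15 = (m + 1)*(m^2 - 2*m - 15) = (m + 1)*(m + 3)*(m - 5)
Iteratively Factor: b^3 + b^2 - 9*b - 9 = (b - 3)*(b^2 + 4*b + 3) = (b - 3)*(b + 3)*(b + 1)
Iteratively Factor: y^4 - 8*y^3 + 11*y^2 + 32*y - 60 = (y - 2)*(y^3 - 6*y^2 - y + 30) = (y - 2)*(y + 2)*(y^2 - 8*y + 15) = (y - 5)*(y - 2)*(y + 2)*(y - 3)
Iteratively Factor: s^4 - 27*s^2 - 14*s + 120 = (s - 2)*(s^3 + 2*s^2 - 23*s - 60) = (s - 2)*(s + 3)*(s^2 - s - 20) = (s - 5)*(s - 2)*(s + 3)*(s + 4)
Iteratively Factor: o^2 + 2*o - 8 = (o - 2)*(o + 4)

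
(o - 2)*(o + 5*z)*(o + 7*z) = o^3 + 12*o^2*z - 2*o^2 + 35*o*z^2 - 24*o*z - 70*z^2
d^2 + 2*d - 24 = (d - 4)*(d + 6)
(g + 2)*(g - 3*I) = g^2 + 2*g - 3*I*g - 6*I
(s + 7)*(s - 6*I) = s^2 + 7*s - 6*I*s - 42*I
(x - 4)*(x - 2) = x^2 - 6*x + 8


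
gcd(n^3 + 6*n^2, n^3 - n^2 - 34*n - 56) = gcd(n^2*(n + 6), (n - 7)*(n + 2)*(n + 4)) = 1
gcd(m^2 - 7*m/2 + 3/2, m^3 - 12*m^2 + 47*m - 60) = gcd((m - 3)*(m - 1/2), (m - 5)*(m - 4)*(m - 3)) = m - 3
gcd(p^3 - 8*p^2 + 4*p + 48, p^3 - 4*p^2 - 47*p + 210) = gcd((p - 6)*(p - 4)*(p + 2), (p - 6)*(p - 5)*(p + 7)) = p - 6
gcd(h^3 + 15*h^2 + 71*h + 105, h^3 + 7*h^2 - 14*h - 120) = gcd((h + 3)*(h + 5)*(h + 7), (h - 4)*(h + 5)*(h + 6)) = h + 5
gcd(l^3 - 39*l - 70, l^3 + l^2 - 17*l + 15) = l + 5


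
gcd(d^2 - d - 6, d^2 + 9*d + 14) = d + 2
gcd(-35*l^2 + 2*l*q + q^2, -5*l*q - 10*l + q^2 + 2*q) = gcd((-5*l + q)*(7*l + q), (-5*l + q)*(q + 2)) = -5*l + q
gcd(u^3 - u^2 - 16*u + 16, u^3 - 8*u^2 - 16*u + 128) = u^2 - 16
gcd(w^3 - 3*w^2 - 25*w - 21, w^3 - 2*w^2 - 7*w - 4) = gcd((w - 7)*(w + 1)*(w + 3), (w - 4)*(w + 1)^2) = w + 1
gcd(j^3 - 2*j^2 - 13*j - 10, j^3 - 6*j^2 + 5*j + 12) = j + 1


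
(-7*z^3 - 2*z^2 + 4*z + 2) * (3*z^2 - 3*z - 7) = -21*z^5 + 15*z^4 + 67*z^3 + 8*z^2 - 34*z - 14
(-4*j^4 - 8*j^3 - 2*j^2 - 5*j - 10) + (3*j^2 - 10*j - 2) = -4*j^4 - 8*j^3 + j^2 - 15*j - 12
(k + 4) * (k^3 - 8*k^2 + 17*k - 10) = k^4 - 4*k^3 - 15*k^2 + 58*k - 40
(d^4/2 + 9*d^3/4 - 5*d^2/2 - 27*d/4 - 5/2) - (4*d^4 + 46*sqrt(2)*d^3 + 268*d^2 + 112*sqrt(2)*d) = -7*d^4/2 - 46*sqrt(2)*d^3 + 9*d^3/4 - 541*d^2/2 - 112*sqrt(2)*d - 27*d/4 - 5/2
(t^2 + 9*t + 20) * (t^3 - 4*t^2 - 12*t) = t^5 + 5*t^4 - 28*t^3 - 188*t^2 - 240*t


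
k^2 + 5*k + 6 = (k + 2)*(k + 3)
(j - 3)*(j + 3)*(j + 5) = j^3 + 5*j^2 - 9*j - 45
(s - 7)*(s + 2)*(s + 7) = s^3 + 2*s^2 - 49*s - 98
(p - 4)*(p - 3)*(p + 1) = p^3 - 6*p^2 + 5*p + 12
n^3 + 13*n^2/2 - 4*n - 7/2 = (n - 1)*(n + 1/2)*(n + 7)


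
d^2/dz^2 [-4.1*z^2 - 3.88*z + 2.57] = -8.20000000000000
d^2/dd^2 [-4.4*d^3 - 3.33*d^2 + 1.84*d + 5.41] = -26.4*d - 6.66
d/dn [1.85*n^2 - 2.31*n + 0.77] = 3.7*n - 2.31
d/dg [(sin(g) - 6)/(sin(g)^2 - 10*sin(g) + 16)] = (12*sin(g) + cos(g)^2 - 45)*cos(g)/(sin(g)^2 - 10*sin(g) + 16)^2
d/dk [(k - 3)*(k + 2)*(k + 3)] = 3*k^2 + 4*k - 9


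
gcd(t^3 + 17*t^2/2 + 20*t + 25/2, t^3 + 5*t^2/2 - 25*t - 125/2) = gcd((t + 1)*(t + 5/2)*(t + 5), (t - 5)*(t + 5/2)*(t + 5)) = t^2 + 15*t/2 + 25/2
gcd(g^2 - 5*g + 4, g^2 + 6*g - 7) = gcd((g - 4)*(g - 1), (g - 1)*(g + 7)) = g - 1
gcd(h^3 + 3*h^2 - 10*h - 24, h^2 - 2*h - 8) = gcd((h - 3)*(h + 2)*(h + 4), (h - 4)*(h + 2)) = h + 2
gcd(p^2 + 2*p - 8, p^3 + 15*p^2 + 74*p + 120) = p + 4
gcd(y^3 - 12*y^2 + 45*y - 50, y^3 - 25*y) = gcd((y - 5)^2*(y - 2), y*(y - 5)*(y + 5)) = y - 5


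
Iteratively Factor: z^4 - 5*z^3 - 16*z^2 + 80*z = (z)*(z^3 - 5*z^2 - 16*z + 80) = z*(z - 5)*(z^2 - 16) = z*(z - 5)*(z + 4)*(z - 4)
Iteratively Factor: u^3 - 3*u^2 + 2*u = (u - 1)*(u^2 - 2*u) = (u - 2)*(u - 1)*(u)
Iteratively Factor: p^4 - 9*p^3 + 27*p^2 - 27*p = (p)*(p^3 - 9*p^2 + 27*p - 27) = p*(p - 3)*(p^2 - 6*p + 9) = p*(p - 3)^2*(p - 3)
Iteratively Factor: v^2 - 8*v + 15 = (v - 3)*(v - 5)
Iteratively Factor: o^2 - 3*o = (o - 3)*(o)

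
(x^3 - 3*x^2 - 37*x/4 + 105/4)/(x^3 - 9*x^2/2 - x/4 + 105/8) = 2*(x + 3)/(2*x + 3)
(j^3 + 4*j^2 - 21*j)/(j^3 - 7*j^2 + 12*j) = (j + 7)/(j - 4)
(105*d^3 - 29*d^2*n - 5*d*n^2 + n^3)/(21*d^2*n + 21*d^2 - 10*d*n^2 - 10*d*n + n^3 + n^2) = (5*d + n)/(n + 1)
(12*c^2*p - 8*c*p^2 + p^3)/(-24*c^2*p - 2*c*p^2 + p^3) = (-2*c + p)/(4*c + p)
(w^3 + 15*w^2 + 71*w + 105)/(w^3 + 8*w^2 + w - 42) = (w + 5)/(w - 2)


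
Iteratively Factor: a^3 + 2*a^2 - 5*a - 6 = (a + 1)*(a^2 + a - 6) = (a - 2)*(a + 1)*(a + 3)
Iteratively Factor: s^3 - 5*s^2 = (s)*(s^2 - 5*s) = s*(s - 5)*(s)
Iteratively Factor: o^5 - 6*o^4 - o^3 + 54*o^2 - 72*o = (o - 4)*(o^4 - 2*o^3 - 9*o^2 + 18*o) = (o - 4)*(o - 2)*(o^3 - 9*o) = o*(o - 4)*(o - 2)*(o^2 - 9) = o*(o - 4)*(o - 2)*(o + 3)*(o - 3)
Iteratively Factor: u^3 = (u)*(u^2) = u^2*(u)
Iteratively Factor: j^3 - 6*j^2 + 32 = (j + 2)*(j^2 - 8*j + 16) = (j - 4)*(j + 2)*(j - 4)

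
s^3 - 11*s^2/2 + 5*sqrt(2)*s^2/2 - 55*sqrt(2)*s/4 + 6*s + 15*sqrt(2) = (s - 4)*(s - 3/2)*(s + 5*sqrt(2)/2)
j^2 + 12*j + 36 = (j + 6)^2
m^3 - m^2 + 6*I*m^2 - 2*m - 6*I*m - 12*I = (m - 2)*(m + 1)*(m + 6*I)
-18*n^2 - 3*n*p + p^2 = (-6*n + p)*(3*n + p)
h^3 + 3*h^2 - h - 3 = (h - 1)*(h + 1)*(h + 3)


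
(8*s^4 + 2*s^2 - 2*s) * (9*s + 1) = 72*s^5 + 8*s^4 + 18*s^3 - 16*s^2 - 2*s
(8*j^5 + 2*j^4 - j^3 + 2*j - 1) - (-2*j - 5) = 8*j^5 + 2*j^4 - j^3 + 4*j + 4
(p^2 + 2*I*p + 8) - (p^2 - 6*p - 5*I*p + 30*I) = 6*p + 7*I*p + 8 - 30*I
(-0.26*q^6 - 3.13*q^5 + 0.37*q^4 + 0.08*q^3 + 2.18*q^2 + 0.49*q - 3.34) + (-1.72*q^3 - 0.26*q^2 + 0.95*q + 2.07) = -0.26*q^6 - 3.13*q^5 + 0.37*q^4 - 1.64*q^3 + 1.92*q^2 + 1.44*q - 1.27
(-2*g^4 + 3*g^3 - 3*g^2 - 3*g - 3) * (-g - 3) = 2*g^5 + 3*g^4 - 6*g^3 + 12*g^2 + 12*g + 9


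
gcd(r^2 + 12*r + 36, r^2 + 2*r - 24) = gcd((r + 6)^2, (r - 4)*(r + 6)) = r + 6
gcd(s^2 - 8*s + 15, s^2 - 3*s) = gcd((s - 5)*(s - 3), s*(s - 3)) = s - 3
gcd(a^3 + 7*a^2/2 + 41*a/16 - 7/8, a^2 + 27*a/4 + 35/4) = a + 7/4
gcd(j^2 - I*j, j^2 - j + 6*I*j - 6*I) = 1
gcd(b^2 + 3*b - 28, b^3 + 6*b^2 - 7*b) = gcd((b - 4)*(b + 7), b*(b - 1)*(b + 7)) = b + 7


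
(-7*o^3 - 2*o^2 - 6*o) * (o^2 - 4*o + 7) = -7*o^5 + 26*o^4 - 47*o^3 + 10*o^2 - 42*o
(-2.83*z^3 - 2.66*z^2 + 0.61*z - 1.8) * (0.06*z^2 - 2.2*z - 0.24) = -0.1698*z^5 + 6.0664*z^4 + 6.5678*z^3 - 0.8116*z^2 + 3.8136*z + 0.432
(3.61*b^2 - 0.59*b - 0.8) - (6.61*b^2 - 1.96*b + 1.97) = -3.0*b^2 + 1.37*b - 2.77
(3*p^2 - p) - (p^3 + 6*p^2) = -p^3 - 3*p^2 - p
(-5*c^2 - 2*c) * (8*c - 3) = -40*c^3 - c^2 + 6*c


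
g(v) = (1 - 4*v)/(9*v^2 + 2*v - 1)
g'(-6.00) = 0.01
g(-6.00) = 0.08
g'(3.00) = 0.04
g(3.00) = -0.13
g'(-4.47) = 0.03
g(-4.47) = 0.11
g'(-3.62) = 0.04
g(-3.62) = 0.14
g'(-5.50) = 0.02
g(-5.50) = 0.09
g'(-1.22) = 0.78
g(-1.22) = 0.59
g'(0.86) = 0.24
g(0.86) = -0.33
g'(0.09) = 1.20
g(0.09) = -0.86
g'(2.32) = 0.06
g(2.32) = -0.16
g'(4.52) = 0.02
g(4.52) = -0.09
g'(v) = (1 - 4*v)*(-18*v - 2)/(9*v^2 + 2*v - 1)^2 - 4/(9*v^2 + 2*v - 1) = 2*(18*v^2 - 9*v + 1)/(81*v^4 + 36*v^3 - 14*v^2 - 4*v + 1)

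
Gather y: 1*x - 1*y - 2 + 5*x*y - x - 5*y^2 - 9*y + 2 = -5*y^2 + y*(5*x - 10)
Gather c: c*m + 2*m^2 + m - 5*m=c*m + 2*m^2 - 4*m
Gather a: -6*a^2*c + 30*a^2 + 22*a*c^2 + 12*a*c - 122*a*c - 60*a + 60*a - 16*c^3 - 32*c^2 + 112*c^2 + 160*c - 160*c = a^2*(30 - 6*c) + a*(22*c^2 - 110*c) - 16*c^3 + 80*c^2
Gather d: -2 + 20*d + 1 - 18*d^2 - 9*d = -18*d^2 + 11*d - 1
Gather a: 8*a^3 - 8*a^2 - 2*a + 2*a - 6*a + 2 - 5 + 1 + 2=8*a^3 - 8*a^2 - 6*a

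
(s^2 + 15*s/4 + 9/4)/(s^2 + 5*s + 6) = (s + 3/4)/(s + 2)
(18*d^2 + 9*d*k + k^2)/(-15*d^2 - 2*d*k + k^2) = (-6*d - k)/(5*d - k)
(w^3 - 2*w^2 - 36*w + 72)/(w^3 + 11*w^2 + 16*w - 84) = (w - 6)/(w + 7)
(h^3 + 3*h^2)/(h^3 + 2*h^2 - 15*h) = h*(h + 3)/(h^2 + 2*h - 15)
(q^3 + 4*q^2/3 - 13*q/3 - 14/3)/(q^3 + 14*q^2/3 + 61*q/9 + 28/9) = 3*(q - 2)/(3*q + 4)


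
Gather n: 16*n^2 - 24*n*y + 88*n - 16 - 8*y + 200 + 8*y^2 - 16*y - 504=16*n^2 + n*(88 - 24*y) + 8*y^2 - 24*y - 320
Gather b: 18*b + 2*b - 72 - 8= 20*b - 80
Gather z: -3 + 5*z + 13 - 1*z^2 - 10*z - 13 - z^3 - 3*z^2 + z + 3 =-z^3 - 4*z^2 - 4*z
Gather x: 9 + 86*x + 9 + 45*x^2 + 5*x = 45*x^2 + 91*x + 18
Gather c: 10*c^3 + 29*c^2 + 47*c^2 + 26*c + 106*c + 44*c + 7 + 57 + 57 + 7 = 10*c^3 + 76*c^2 + 176*c + 128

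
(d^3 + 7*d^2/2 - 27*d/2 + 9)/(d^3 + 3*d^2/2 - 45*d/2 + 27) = (d - 1)/(d - 3)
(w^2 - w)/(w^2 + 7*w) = (w - 1)/(w + 7)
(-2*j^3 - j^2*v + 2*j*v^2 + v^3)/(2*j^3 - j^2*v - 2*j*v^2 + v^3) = (2*j + v)/(-2*j + v)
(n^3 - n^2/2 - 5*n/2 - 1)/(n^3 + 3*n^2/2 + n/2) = (n - 2)/n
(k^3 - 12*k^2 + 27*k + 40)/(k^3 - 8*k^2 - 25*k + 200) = (k + 1)/(k + 5)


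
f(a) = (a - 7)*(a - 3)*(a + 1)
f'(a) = (a - 7)*(a - 3) + (a - 7)*(a + 1) + (a - 3)*(a + 1) = 3*a^2 - 18*a + 11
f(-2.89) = -110.10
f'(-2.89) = 88.08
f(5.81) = -22.77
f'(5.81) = 7.69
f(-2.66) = -90.76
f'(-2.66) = 80.11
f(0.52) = 24.43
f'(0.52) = 2.45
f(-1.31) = -11.10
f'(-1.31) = 39.73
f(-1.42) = -15.63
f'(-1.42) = 42.61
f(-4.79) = -348.09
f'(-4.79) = 166.05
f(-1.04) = -1.30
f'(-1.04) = 32.96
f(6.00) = -21.00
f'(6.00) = 11.00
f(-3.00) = -120.00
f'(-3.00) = 92.00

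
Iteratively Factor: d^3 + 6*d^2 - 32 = (d + 4)*(d^2 + 2*d - 8) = (d + 4)^2*(d - 2)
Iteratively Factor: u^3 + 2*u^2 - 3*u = (u + 3)*(u^2 - u) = u*(u + 3)*(u - 1)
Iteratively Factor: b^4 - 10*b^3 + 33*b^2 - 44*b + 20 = (b - 2)*(b^3 - 8*b^2 + 17*b - 10) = (b - 2)*(b - 1)*(b^2 - 7*b + 10) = (b - 2)^2*(b - 1)*(b - 5)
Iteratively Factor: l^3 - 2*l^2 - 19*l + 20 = (l - 1)*(l^2 - l - 20) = (l - 1)*(l + 4)*(l - 5)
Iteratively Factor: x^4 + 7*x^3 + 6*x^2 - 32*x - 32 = (x + 4)*(x^3 + 3*x^2 - 6*x - 8) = (x + 1)*(x + 4)*(x^2 + 2*x - 8) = (x + 1)*(x + 4)^2*(x - 2)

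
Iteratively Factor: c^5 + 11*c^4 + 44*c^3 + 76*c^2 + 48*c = (c)*(c^4 + 11*c^3 + 44*c^2 + 76*c + 48) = c*(c + 2)*(c^3 + 9*c^2 + 26*c + 24) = c*(c + 2)^2*(c^2 + 7*c + 12) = c*(c + 2)^2*(c + 4)*(c + 3)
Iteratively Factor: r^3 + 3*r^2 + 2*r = (r + 2)*(r^2 + r) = (r + 1)*(r + 2)*(r)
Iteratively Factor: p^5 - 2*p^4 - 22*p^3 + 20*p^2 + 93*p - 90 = (p - 1)*(p^4 - p^3 - 23*p^2 - 3*p + 90) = (p - 1)*(p + 3)*(p^3 - 4*p^2 - 11*p + 30) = (p - 1)*(p + 3)^2*(p^2 - 7*p + 10) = (p - 2)*(p - 1)*(p + 3)^2*(p - 5)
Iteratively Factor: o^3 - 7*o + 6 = (o - 2)*(o^2 + 2*o - 3) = (o - 2)*(o + 3)*(o - 1)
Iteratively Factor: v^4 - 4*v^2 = (v)*(v^3 - 4*v) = v^2*(v^2 - 4) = v^2*(v + 2)*(v - 2)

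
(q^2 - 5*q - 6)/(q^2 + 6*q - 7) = (q^2 - 5*q - 6)/(q^2 + 6*q - 7)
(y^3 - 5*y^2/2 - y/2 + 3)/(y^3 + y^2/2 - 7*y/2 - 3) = (2*y - 3)/(2*y + 3)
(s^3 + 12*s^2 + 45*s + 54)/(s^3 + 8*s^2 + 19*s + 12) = (s^2 + 9*s + 18)/(s^2 + 5*s + 4)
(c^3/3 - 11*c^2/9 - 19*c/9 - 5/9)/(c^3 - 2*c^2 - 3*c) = (3*c^2 - 14*c - 5)/(9*c*(c - 3))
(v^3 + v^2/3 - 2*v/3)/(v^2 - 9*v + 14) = v*(3*v^2 + v - 2)/(3*(v^2 - 9*v + 14))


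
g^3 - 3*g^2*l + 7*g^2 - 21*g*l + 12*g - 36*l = (g + 3)*(g + 4)*(g - 3*l)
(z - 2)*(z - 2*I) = z^2 - 2*z - 2*I*z + 4*I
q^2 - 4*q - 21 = (q - 7)*(q + 3)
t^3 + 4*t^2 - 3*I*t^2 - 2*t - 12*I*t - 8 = (t + 4)*(t - 2*I)*(t - I)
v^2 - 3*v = v*(v - 3)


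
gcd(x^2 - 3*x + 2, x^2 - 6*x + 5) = x - 1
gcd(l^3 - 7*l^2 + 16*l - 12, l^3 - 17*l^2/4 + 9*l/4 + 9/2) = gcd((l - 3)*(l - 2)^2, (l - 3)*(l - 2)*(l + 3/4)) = l^2 - 5*l + 6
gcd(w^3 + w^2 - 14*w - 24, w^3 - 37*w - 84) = w + 3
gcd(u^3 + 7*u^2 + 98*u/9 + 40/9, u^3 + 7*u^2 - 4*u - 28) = 1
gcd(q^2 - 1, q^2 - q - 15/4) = 1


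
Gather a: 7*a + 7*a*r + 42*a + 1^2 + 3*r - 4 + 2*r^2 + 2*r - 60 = a*(7*r + 49) + 2*r^2 + 5*r - 63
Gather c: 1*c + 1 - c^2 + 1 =-c^2 + c + 2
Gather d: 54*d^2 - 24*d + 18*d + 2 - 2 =54*d^2 - 6*d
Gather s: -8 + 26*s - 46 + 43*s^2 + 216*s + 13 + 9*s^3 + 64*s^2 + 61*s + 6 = 9*s^3 + 107*s^2 + 303*s - 35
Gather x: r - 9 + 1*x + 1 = r + x - 8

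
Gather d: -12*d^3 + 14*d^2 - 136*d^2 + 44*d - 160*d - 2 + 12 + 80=-12*d^3 - 122*d^2 - 116*d + 90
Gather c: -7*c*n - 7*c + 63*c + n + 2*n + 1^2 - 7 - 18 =c*(56 - 7*n) + 3*n - 24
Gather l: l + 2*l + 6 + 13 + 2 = 3*l + 21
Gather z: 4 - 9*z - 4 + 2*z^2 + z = 2*z^2 - 8*z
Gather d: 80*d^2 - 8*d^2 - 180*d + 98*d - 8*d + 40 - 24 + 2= 72*d^2 - 90*d + 18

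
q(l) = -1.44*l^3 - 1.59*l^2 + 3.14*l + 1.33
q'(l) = -4.32*l^2 - 3.18*l + 3.14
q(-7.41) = 476.65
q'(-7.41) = -210.50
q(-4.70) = 100.95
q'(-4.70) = -77.34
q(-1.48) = -2.13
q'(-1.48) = -1.62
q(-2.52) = 6.36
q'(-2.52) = -16.28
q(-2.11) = 1.15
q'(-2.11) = -9.38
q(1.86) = -7.60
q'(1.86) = -17.72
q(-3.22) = 22.81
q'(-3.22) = -31.41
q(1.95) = -9.27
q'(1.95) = -19.49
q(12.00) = -2678.27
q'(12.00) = -657.10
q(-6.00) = 236.29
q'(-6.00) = -133.30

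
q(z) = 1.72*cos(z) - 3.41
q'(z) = -1.72*sin(z)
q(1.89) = -3.95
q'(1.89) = -1.63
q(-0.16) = -1.71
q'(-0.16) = 0.27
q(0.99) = -2.47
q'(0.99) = -1.44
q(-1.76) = -3.73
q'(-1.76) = 1.69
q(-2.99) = -5.11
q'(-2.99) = 0.26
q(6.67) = -1.82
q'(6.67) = -0.65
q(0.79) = -2.20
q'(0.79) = -1.22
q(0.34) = -1.79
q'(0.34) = -0.57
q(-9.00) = -4.98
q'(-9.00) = 0.71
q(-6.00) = -1.76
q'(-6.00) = -0.48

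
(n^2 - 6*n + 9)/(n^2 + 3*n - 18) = (n - 3)/(n + 6)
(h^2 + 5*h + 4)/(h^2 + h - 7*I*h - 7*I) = (h + 4)/(h - 7*I)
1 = 1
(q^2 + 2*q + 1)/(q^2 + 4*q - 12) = (q^2 + 2*q + 1)/(q^2 + 4*q - 12)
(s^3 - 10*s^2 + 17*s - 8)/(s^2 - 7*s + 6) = (s^2 - 9*s + 8)/(s - 6)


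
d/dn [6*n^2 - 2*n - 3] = 12*n - 2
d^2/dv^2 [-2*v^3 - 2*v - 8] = -12*v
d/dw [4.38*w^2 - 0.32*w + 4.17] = 8.76*w - 0.32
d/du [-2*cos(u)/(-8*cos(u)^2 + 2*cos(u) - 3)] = 2*(-sin(u) + 2*sin(3*u))/(2*cos(u) - 4*cos(2*u) - 7)^2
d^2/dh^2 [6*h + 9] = 0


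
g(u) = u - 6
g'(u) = 1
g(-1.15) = -7.15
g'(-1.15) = 1.00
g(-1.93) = -7.93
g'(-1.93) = 1.00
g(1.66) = -4.34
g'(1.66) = 1.00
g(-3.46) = -9.46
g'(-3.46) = 1.00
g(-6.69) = -12.69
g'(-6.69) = 1.00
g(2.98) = -3.02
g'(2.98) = 1.00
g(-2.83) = -8.83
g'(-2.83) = 1.00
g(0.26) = -5.74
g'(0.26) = 1.00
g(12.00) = 6.00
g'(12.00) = 1.00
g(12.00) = 6.00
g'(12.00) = 1.00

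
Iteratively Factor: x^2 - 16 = (x - 4)*(x + 4)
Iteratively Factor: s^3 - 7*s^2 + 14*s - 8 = (s - 1)*(s^2 - 6*s + 8) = (s - 2)*(s - 1)*(s - 4)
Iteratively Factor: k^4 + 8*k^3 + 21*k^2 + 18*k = (k)*(k^3 + 8*k^2 + 21*k + 18) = k*(k + 3)*(k^2 + 5*k + 6) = k*(k + 2)*(k + 3)*(k + 3)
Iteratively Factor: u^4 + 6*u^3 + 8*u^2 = (u)*(u^3 + 6*u^2 + 8*u) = u*(u + 4)*(u^2 + 2*u) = u*(u + 2)*(u + 4)*(u)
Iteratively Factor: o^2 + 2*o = (o + 2)*(o)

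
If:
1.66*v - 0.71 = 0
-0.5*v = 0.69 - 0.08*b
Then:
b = 11.30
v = 0.43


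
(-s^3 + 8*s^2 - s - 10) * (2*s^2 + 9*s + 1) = -2*s^5 + 7*s^4 + 69*s^3 - 21*s^2 - 91*s - 10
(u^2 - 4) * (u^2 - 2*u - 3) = u^4 - 2*u^3 - 7*u^2 + 8*u + 12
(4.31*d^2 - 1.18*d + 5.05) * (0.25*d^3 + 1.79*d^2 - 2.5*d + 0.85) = 1.0775*d^5 + 7.4199*d^4 - 11.6247*d^3 + 15.653*d^2 - 13.628*d + 4.2925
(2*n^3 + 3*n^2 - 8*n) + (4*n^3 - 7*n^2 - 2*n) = 6*n^3 - 4*n^2 - 10*n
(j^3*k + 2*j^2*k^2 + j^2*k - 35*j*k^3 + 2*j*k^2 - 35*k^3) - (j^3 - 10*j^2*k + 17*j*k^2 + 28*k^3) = j^3*k - j^3 + 2*j^2*k^2 + 11*j^2*k - 35*j*k^3 - 15*j*k^2 - 63*k^3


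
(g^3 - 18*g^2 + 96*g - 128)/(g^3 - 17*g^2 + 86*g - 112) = (g - 8)/(g - 7)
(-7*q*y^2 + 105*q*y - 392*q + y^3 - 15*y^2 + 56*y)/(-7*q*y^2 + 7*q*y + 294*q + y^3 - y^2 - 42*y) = (y - 8)/(y + 6)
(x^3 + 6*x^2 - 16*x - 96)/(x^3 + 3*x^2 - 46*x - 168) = (x - 4)/(x - 7)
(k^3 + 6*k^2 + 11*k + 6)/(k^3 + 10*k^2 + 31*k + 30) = (k + 1)/(k + 5)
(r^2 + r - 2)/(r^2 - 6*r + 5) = (r + 2)/(r - 5)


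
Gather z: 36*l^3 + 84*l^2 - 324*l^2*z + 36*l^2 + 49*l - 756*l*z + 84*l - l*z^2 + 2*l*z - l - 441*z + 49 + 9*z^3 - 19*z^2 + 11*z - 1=36*l^3 + 120*l^2 + 132*l + 9*z^3 + z^2*(-l - 19) + z*(-324*l^2 - 754*l - 430) + 48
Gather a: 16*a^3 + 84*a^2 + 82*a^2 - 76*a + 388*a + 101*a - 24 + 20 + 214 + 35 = 16*a^3 + 166*a^2 + 413*a + 245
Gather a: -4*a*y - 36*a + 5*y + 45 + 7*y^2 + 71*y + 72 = a*(-4*y - 36) + 7*y^2 + 76*y + 117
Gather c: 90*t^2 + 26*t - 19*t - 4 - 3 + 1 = 90*t^2 + 7*t - 6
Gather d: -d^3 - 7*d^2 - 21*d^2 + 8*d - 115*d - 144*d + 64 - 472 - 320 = -d^3 - 28*d^2 - 251*d - 728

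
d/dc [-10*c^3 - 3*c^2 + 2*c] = -30*c^2 - 6*c + 2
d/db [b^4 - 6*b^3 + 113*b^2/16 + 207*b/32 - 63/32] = 4*b^3 - 18*b^2 + 113*b/8 + 207/32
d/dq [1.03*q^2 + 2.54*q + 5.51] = 2.06*q + 2.54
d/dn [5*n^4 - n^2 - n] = 20*n^3 - 2*n - 1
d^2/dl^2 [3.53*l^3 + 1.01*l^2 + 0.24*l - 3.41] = 21.18*l + 2.02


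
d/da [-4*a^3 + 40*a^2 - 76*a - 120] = -12*a^2 + 80*a - 76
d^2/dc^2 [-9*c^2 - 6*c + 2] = -18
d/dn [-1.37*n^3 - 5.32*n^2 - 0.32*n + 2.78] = -4.11*n^2 - 10.64*n - 0.32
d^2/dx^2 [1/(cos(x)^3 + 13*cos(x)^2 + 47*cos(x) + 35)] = ((191*cos(x) + 104*cos(2*x) + 9*cos(3*x))*(cos(x)^3 + 13*cos(x)^2 + 47*cos(x) + 35)/4 + 2*(3*cos(x)^2 + 26*cos(x) + 47)^2*sin(x)^2)/(cos(x)^3 + 13*cos(x)^2 + 47*cos(x) + 35)^3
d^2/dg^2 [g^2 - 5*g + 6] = 2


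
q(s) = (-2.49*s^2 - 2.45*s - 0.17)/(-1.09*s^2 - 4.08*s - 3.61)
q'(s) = (-4.98*s - 2.45)/(-1.09*s^2 - 4.08*s - 3.61) + (2.18*s + 4.08)*(-2.49*s^2 - 2.45*s - 0.17)/(-1.09*s^2 - 4.08*s - 3.61)^2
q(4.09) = 1.35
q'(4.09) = 0.14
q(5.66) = 1.52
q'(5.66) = 0.09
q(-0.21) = -0.08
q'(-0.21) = 0.61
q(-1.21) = 3.16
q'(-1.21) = -30.24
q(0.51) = 0.35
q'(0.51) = 0.53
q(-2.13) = -46.22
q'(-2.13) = 252.99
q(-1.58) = -21.81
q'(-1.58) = -73.21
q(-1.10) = 1.11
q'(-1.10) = -11.09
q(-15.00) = 2.79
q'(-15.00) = 0.04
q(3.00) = 1.17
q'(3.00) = 0.19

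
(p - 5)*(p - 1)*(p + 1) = p^3 - 5*p^2 - p + 5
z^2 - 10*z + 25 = (z - 5)^2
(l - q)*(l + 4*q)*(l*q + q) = l^3*q + 3*l^2*q^2 + l^2*q - 4*l*q^3 + 3*l*q^2 - 4*q^3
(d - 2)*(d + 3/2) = d^2 - d/2 - 3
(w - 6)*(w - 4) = w^2 - 10*w + 24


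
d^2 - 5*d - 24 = (d - 8)*(d + 3)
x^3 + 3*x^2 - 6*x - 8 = (x - 2)*(x + 1)*(x + 4)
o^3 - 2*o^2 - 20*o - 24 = (o - 6)*(o + 2)^2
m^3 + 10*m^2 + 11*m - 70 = (m - 2)*(m + 5)*(m + 7)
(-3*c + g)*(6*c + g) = -18*c^2 + 3*c*g + g^2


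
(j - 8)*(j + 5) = j^2 - 3*j - 40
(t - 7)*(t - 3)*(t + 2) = t^3 - 8*t^2 + t + 42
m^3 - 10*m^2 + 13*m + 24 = (m - 8)*(m - 3)*(m + 1)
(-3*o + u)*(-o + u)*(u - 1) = 3*o^2*u - 3*o^2 - 4*o*u^2 + 4*o*u + u^3 - u^2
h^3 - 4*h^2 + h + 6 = (h - 3)*(h - 2)*(h + 1)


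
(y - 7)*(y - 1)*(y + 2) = y^3 - 6*y^2 - 9*y + 14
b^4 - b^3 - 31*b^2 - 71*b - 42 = (b - 7)*(b + 1)*(b + 2)*(b + 3)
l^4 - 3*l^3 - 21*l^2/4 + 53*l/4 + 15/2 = (l - 3)*(l - 5/2)*(l + 1/2)*(l + 2)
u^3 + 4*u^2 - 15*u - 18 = (u - 3)*(u + 1)*(u + 6)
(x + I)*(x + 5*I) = x^2 + 6*I*x - 5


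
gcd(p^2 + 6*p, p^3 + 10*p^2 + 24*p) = p^2 + 6*p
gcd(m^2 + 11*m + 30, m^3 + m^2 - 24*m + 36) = m + 6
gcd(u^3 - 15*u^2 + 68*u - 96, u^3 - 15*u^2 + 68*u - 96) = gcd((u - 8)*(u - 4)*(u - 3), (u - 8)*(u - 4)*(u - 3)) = u^3 - 15*u^2 + 68*u - 96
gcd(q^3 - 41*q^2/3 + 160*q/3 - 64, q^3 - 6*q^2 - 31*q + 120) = q^2 - 11*q + 24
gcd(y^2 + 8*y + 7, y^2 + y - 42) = y + 7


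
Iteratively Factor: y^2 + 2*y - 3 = (y + 3)*(y - 1)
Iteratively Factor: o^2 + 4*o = (o)*(o + 4)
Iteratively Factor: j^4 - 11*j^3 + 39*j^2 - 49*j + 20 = (j - 1)*(j^3 - 10*j^2 + 29*j - 20) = (j - 5)*(j - 1)*(j^2 - 5*j + 4) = (j - 5)*(j - 1)^2*(j - 4)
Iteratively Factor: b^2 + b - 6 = (b + 3)*(b - 2)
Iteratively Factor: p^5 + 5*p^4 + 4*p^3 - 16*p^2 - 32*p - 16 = (p + 2)*(p^4 + 3*p^3 - 2*p^2 - 12*p - 8) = (p + 2)^2*(p^3 + p^2 - 4*p - 4) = (p + 2)^3*(p^2 - p - 2) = (p - 2)*(p + 2)^3*(p + 1)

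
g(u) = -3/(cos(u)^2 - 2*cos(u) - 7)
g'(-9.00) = -0.25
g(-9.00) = 0.69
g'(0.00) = 0.00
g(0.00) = 0.38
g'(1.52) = 0.11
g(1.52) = 0.42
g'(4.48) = -0.17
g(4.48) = 0.46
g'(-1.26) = -0.07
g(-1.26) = 0.40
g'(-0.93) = -0.03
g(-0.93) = 0.38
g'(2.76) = 0.23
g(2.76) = 0.70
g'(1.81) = 0.17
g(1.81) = 0.46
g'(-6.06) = 0.00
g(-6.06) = 0.38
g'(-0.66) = -0.01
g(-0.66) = 0.38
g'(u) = -3*(2*sin(u)*cos(u) - 2*sin(u))/(cos(u)^2 - 2*cos(u) - 7)^2 = 6*(1 - cos(u))*sin(u)/(sin(u)^2 + 2*cos(u) + 6)^2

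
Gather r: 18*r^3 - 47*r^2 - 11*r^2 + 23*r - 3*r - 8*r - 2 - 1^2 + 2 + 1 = 18*r^3 - 58*r^2 + 12*r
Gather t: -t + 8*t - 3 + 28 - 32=7*t - 7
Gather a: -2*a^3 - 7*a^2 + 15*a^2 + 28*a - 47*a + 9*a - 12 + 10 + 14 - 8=-2*a^3 + 8*a^2 - 10*a + 4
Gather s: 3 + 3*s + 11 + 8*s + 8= 11*s + 22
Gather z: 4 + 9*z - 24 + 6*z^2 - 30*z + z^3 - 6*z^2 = z^3 - 21*z - 20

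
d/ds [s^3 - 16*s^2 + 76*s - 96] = 3*s^2 - 32*s + 76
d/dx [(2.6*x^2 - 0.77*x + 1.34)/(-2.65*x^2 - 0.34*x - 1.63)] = (-2.9245*x^2 - 1.374*x + 1.7107)/(7.0225*x^4 + 1.802*x^3 + 8.7546*x^2 + 1.1084*x + 2.6569)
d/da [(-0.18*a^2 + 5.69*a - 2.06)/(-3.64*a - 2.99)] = (0.6552*a^2 + 1.0764*a - 24.5115)/(13.2496*a^2 + 21.7672*a + 8.9401)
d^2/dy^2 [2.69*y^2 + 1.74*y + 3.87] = 5.38000000000000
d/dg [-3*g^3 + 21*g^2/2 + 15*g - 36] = -9*g^2 + 21*g + 15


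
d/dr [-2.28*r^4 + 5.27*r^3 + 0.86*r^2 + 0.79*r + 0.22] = -9.12*r^3 + 15.81*r^2 + 1.72*r + 0.79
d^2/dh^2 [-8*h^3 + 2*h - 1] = -48*h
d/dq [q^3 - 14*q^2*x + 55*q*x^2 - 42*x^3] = 3*q^2 - 28*q*x + 55*x^2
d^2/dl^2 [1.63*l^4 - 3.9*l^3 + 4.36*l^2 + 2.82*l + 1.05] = 19.56*l^2 - 23.4*l + 8.72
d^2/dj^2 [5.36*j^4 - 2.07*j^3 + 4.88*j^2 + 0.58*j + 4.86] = 64.32*j^2 - 12.42*j + 9.76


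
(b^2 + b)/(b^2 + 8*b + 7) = b/(b + 7)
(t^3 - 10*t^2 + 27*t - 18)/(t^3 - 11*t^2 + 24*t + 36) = (t^2 - 4*t + 3)/(t^2 - 5*t - 6)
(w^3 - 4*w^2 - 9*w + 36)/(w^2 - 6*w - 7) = (-w^3 + 4*w^2 + 9*w - 36)/(-w^2 + 6*w + 7)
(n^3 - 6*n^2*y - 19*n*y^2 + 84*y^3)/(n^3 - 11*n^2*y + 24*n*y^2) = (-n^2 + 3*n*y + 28*y^2)/(n*(-n + 8*y))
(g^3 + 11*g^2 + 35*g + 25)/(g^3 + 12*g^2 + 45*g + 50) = (g + 1)/(g + 2)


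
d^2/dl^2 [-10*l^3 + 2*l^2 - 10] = 4 - 60*l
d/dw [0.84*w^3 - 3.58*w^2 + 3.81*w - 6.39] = 2.52*w^2 - 7.16*w + 3.81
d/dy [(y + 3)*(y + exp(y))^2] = (y + exp(y))*(y + 2*(y + 3)*(exp(y) + 1) + exp(y))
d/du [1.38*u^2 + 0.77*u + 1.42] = 2.76*u + 0.77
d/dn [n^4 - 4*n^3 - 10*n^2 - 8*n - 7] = 4*n^3 - 12*n^2 - 20*n - 8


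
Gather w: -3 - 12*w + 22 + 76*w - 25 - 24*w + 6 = 40*w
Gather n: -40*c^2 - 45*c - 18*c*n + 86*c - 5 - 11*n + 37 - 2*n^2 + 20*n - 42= -40*c^2 + 41*c - 2*n^2 + n*(9 - 18*c) - 10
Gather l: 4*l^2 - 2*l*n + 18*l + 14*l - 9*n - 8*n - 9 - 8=4*l^2 + l*(32 - 2*n) - 17*n - 17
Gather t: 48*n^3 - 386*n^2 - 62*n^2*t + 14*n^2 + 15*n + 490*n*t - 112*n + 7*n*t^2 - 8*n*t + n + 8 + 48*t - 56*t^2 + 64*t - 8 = 48*n^3 - 372*n^2 - 96*n + t^2*(7*n - 56) + t*(-62*n^2 + 482*n + 112)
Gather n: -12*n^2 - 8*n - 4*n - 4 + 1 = -12*n^2 - 12*n - 3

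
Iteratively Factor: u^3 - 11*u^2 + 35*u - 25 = (u - 5)*(u^2 - 6*u + 5) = (u - 5)^2*(u - 1)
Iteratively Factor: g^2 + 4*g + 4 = (g + 2)*(g + 2)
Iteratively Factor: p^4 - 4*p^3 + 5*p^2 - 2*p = (p - 1)*(p^3 - 3*p^2 + 2*p) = p*(p - 1)*(p^2 - 3*p + 2) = p*(p - 2)*(p - 1)*(p - 1)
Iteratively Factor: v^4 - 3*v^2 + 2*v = (v - 1)*(v^3 + v^2 - 2*v) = (v - 1)*(v + 2)*(v^2 - v) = v*(v - 1)*(v + 2)*(v - 1)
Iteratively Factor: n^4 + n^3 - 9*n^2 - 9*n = (n + 3)*(n^3 - 2*n^2 - 3*n) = n*(n + 3)*(n^2 - 2*n - 3) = n*(n - 3)*(n + 3)*(n + 1)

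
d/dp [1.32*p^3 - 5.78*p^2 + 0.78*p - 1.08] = 3.96*p^2 - 11.56*p + 0.78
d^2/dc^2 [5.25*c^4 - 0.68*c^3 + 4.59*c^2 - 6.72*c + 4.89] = 63.0*c^2 - 4.08*c + 9.18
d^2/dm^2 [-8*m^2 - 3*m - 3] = -16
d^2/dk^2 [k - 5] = 0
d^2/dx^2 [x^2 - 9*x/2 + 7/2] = 2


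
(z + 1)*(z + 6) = z^2 + 7*z + 6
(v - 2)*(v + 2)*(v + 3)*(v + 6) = v^4 + 9*v^3 + 14*v^2 - 36*v - 72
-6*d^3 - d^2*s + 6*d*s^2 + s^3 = (-d + s)*(d + s)*(6*d + s)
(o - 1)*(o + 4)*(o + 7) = o^3 + 10*o^2 + 17*o - 28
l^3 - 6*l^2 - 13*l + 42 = (l - 7)*(l - 2)*(l + 3)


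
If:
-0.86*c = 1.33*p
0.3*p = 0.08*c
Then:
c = 0.00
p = 0.00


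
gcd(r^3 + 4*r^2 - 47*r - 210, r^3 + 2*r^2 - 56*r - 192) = r + 6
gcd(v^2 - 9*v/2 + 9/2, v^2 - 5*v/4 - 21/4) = v - 3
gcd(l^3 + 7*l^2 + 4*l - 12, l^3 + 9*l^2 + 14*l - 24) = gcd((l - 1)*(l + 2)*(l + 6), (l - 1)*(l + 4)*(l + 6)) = l^2 + 5*l - 6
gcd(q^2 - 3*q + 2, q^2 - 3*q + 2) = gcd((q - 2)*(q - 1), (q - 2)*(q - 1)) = q^2 - 3*q + 2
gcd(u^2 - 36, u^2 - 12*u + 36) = u - 6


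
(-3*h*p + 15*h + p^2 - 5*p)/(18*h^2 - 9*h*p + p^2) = (p - 5)/(-6*h + p)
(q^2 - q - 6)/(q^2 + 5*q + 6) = (q - 3)/(q + 3)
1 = 1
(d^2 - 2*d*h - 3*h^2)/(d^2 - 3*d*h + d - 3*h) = (d + h)/(d + 1)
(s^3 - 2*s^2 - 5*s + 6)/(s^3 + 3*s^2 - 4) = (s - 3)/(s + 2)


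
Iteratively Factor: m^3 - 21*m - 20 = (m - 5)*(m^2 + 5*m + 4) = (m - 5)*(m + 1)*(m + 4)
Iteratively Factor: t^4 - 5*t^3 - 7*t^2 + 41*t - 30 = (t - 5)*(t^3 - 7*t + 6) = (t - 5)*(t - 1)*(t^2 + t - 6) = (t - 5)*(t - 1)*(t + 3)*(t - 2)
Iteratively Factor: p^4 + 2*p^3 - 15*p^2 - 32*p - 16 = (p + 4)*(p^3 - 2*p^2 - 7*p - 4) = (p + 1)*(p + 4)*(p^2 - 3*p - 4) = (p - 4)*(p + 1)*(p + 4)*(p + 1)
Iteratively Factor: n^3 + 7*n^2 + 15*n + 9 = (n + 1)*(n^2 + 6*n + 9) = (n + 1)*(n + 3)*(n + 3)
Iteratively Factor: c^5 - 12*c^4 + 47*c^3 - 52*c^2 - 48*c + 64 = (c - 1)*(c^4 - 11*c^3 + 36*c^2 - 16*c - 64) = (c - 4)*(c - 1)*(c^3 - 7*c^2 + 8*c + 16) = (c - 4)*(c - 1)*(c + 1)*(c^2 - 8*c + 16) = (c - 4)^2*(c - 1)*(c + 1)*(c - 4)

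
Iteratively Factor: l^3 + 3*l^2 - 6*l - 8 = (l - 2)*(l^2 + 5*l + 4) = (l - 2)*(l + 1)*(l + 4)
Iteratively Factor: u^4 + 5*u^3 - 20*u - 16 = (u - 2)*(u^3 + 7*u^2 + 14*u + 8) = (u - 2)*(u + 1)*(u^2 + 6*u + 8) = (u - 2)*(u + 1)*(u + 4)*(u + 2)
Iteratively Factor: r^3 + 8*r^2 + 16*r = (r + 4)*(r^2 + 4*r) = r*(r + 4)*(r + 4)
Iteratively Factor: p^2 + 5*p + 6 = (p + 3)*(p + 2)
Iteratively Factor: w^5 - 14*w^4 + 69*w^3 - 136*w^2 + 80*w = (w - 4)*(w^4 - 10*w^3 + 29*w^2 - 20*w) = w*(w - 4)*(w^3 - 10*w^2 + 29*w - 20) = w*(w - 4)*(w - 1)*(w^2 - 9*w + 20) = w*(w - 4)^2*(w - 1)*(w - 5)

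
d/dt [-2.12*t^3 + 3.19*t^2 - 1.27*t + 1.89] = -6.36*t^2 + 6.38*t - 1.27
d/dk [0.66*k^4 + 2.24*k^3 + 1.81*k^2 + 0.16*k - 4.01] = 2.64*k^3 + 6.72*k^2 + 3.62*k + 0.16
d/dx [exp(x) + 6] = exp(x)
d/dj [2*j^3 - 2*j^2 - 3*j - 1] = 6*j^2 - 4*j - 3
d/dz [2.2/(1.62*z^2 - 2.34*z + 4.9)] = (5.148 - 7.128*z)/(1.62*z^2 - 2.34*z + 4.9)^2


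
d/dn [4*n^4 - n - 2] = 16*n^3 - 1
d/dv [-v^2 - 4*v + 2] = -2*v - 4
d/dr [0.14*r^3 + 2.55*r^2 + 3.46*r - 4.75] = 0.42*r^2 + 5.1*r + 3.46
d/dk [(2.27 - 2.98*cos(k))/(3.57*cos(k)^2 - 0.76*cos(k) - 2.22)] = (-10.6386*cos(k)^2 + 16.2078*cos(k) - 8.3408)*sin(k)/(12.7449*cos(k)^4 - 5.4264*cos(k)^3 - 15.2732*cos(k)^2 + 3.3744*cos(k) + 4.9284)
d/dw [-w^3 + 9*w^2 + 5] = 3*w*(6 - w)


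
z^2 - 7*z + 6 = (z - 6)*(z - 1)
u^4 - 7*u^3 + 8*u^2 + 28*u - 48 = (u - 4)*(u - 3)*(u - 2)*(u + 2)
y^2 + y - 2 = (y - 1)*(y + 2)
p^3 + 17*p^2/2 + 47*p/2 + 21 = (p + 2)*(p + 3)*(p + 7/2)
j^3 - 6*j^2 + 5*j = j*(j - 5)*(j - 1)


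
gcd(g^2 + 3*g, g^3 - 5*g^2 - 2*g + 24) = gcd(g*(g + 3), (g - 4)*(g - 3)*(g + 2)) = 1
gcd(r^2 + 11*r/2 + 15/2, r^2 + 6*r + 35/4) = r + 5/2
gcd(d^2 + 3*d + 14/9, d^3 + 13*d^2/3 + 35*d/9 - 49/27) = d + 7/3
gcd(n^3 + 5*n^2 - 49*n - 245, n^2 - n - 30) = n + 5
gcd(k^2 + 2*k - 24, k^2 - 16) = k - 4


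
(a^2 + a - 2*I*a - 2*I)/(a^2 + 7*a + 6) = (a - 2*I)/(a + 6)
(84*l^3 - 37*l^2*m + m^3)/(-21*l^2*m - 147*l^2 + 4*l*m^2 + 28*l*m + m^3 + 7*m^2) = (-4*l + m)/(m + 7)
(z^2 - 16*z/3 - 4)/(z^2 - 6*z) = (z + 2/3)/z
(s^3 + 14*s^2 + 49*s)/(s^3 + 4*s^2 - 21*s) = (s + 7)/(s - 3)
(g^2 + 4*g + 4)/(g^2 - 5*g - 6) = (g^2 + 4*g + 4)/(g^2 - 5*g - 6)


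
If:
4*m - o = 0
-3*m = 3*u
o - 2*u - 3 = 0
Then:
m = 1/2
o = 2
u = -1/2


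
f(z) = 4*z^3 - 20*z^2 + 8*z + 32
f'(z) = 12*z^2 - 40*z + 8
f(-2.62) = -198.19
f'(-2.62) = 195.17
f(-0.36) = 26.34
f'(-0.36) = 23.96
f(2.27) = -6.11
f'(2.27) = -20.97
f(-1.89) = -81.57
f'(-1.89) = 126.47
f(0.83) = 27.15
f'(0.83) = -16.93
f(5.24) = 100.28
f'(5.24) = 127.89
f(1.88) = 2.93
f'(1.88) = -24.79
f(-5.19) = -1107.44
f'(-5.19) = 538.83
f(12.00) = 4160.00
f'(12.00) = 1256.00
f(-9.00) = -4576.00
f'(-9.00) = 1340.00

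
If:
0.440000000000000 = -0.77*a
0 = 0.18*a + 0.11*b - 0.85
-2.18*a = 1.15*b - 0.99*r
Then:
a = -0.57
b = 8.66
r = 8.80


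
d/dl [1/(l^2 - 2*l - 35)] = 2*(1 - l)/(-l^2 + 2*l + 35)^2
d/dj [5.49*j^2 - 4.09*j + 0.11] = 10.98*j - 4.09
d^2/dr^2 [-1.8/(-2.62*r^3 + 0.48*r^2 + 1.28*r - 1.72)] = ((1.728 - 28.296*r)*(2.62*r^3 - 0.48*r^2 - 1.28*r + 1.72) + 1.8*(-15.72*r^2 + 1.92*r + 2.56)*(-7.86*r^2 + 0.96*r + 1.28))/(2.62*r^3 - 0.48*r^2 - 1.28*r + 1.72)^3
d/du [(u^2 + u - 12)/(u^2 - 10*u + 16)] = (-11*u^2 + 56*u - 104)/(u^4 - 20*u^3 + 132*u^2 - 320*u + 256)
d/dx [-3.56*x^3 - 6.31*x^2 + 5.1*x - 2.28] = -10.68*x^2 - 12.62*x + 5.1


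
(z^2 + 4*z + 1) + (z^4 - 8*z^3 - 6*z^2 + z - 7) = z^4 - 8*z^3 - 5*z^2 + 5*z - 6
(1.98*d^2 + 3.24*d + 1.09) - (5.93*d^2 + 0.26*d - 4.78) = -3.95*d^2 + 2.98*d + 5.87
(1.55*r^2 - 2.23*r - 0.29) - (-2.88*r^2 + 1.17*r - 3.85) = 4.43*r^2 - 3.4*r + 3.56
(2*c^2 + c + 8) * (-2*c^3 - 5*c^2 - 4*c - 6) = -4*c^5 - 12*c^4 - 29*c^3 - 56*c^2 - 38*c - 48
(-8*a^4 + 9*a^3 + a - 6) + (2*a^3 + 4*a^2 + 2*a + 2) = -8*a^4 + 11*a^3 + 4*a^2 + 3*a - 4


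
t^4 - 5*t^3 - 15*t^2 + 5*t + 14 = (t - 7)*(t - 1)*(t + 1)*(t + 2)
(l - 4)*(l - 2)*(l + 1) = l^3 - 5*l^2 + 2*l + 8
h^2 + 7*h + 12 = (h + 3)*(h + 4)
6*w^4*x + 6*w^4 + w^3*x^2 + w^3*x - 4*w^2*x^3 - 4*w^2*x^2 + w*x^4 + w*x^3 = (-3*w + x)*(-2*w + x)*(w + x)*(w*x + w)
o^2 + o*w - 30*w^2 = (o - 5*w)*(o + 6*w)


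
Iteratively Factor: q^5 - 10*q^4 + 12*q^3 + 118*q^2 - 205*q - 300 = (q - 5)*(q^4 - 5*q^3 - 13*q^2 + 53*q + 60) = (q - 5)*(q + 3)*(q^3 - 8*q^2 + 11*q + 20) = (q - 5)*(q - 4)*(q + 3)*(q^2 - 4*q - 5) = (q - 5)^2*(q - 4)*(q + 3)*(q + 1)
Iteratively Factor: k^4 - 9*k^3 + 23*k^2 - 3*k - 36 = (k + 1)*(k^3 - 10*k^2 + 33*k - 36) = (k - 4)*(k + 1)*(k^2 - 6*k + 9) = (k - 4)*(k - 3)*(k + 1)*(k - 3)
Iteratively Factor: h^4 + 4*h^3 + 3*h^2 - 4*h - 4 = (h + 2)*(h^3 + 2*h^2 - h - 2) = (h + 1)*(h + 2)*(h^2 + h - 2) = (h - 1)*(h + 1)*(h + 2)*(h + 2)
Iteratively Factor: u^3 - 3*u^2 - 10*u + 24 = (u - 4)*(u^2 + u - 6) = (u - 4)*(u + 3)*(u - 2)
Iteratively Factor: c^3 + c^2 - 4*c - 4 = (c + 2)*(c^2 - c - 2) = (c + 1)*(c + 2)*(c - 2)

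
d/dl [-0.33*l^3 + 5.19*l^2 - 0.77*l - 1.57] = -0.99*l^2 + 10.38*l - 0.77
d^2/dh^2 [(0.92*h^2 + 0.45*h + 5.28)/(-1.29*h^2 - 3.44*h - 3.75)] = (-1.77635683940025e-15*h^4 + 6.667494*h^3 - 26.015688*h^2 - 127.521918*h - 88.143816)/(2.146689*h^6 + 17.173512*h^5 + 64.517157*h^4 + 140.553584*h^3 + 187.549875*h^2 + 145.125*h + 52.734375)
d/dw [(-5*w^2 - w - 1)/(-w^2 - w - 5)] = 4*(w^2 + 12*w + 1)/(w^4 + 2*w^3 + 11*w^2 + 10*w + 25)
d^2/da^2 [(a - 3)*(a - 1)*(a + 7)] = 6*a + 6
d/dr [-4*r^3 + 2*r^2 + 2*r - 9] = -12*r^2 + 4*r + 2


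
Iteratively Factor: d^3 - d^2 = (d)*(d^2 - d) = d*(d - 1)*(d)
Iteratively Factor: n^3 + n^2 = (n)*(n^2 + n) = n*(n + 1)*(n)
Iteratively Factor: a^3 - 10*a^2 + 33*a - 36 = (a - 3)*(a^2 - 7*a + 12) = (a - 3)^2*(a - 4)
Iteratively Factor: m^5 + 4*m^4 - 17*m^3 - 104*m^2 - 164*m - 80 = (m - 5)*(m^4 + 9*m^3 + 28*m^2 + 36*m + 16) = (m - 5)*(m + 2)*(m^3 + 7*m^2 + 14*m + 8) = (m - 5)*(m + 1)*(m + 2)*(m^2 + 6*m + 8) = (m - 5)*(m + 1)*(m + 2)*(m + 4)*(m + 2)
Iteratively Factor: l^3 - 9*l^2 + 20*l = (l - 4)*(l^2 - 5*l) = (l - 5)*(l - 4)*(l)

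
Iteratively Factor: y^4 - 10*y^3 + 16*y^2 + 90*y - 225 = (y - 3)*(y^3 - 7*y^2 - 5*y + 75) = (y - 5)*(y - 3)*(y^2 - 2*y - 15) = (y - 5)^2*(y - 3)*(y + 3)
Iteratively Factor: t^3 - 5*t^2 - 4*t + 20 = (t + 2)*(t^2 - 7*t + 10) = (t - 2)*(t + 2)*(t - 5)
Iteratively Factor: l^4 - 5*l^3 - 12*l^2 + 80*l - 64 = (l - 1)*(l^3 - 4*l^2 - 16*l + 64) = (l - 4)*(l - 1)*(l^2 - 16) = (l - 4)*(l - 1)*(l + 4)*(l - 4)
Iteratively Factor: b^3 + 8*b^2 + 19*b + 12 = (b + 1)*(b^2 + 7*b + 12) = (b + 1)*(b + 3)*(b + 4)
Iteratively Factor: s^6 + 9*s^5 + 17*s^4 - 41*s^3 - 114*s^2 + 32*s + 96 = (s + 4)*(s^5 + 5*s^4 - 3*s^3 - 29*s^2 + 2*s + 24) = (s + 3)*(s + 4)*(s^4 + 2*s^3 - 9*s^2 - 2*s + 8) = (s - 1)*(s + 3)*(s + 4)*(s^3 + 3*s^2 - 6*s - 8) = (s - 2)*(s - 1)*(s + 3)*(s + 4)*(s^2 + 5*s + 4) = (s - 2)*(s - 1)*(s + 3)*(s + 4)^2*(s + 1)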